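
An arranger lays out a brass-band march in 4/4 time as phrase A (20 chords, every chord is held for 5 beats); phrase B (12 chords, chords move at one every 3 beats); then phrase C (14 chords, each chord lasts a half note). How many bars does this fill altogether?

41 bars

A: 20 × 5 = 100 beats = 25 bars.
B: 12 × 3 = 36 beats = 9 bars.
C: 14 × 2 = 28 beats = 7 bars.
Total: 25 + 9 + 7 = 41 bars.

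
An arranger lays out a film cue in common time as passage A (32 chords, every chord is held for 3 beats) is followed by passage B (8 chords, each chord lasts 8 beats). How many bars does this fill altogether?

40 bars

A: 32 × 3 = 96 beats = 24 bars.
B: 8 × 8 = 64 beats = 16 bars.
Total: 24 + 16 = 40 bars.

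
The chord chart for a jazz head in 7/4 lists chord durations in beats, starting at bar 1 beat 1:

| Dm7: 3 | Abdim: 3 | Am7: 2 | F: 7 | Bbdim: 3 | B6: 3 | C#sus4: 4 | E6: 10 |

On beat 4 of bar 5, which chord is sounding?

E6

Beat 4 of bar 5 is beat (5−1)×7 + 4 = 32 overall.
Running totals: Dm7 ends at 3, Abdim ends at 6, Am7 ends at 8, F ends at 15, Bbdim ends at 18, B6 ends at 21, C#sus4 ends at 25, E6 ends at 35.
Beat 32 falls within E6.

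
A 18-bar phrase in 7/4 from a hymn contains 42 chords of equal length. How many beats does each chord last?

18 bars × 7 beats/bar = 126 beats total.
126 beats ÷ 42 chords = 3 beats per chord.
(That is a dotted half note.)

3 beats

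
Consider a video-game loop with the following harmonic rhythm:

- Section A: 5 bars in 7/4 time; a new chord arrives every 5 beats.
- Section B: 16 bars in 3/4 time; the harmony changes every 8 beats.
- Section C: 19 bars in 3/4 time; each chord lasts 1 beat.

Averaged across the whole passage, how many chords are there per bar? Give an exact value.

1.75 chords per bar

A: 5 × 7 = 35 beats ÷ 5 = 7 chords.
B: 16 × 3 = 48 beats ÷ 8 = 6 chords.
C: 19 × 3 = 57 beats ÷ 1 = 57 chords.
Overall: 70 chords over 40 bars → 70/40 = 1.75 chords per bar.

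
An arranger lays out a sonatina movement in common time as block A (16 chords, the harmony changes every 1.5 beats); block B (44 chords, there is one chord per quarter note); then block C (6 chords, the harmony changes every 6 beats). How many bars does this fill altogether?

A: 16 × 1.5 = 24 beats = 6 bars.
B: 44 × 1 = 44 beats = 11 bars.
C: 6 × 6 = 36 beats = 9 bars.
Total: 6 + 11 + 9 = 26 bars.

26 bars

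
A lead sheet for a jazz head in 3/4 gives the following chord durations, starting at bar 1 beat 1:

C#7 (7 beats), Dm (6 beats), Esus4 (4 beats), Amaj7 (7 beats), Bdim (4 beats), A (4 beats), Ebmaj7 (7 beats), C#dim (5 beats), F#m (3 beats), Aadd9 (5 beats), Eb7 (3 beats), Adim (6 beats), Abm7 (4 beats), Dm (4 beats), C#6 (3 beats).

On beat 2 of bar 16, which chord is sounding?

F#m

Beat 2 of bar 16 is beat (16−1)×3 + 2 = 47 overall.
Running totals: C#7 ends at 7, Dm ends at 13, Esus4 ends at 17, Amaj7 ends at 24, Bdim ends at 28, A ends at 32, Ebmaj7 ends at 39, C#dim ends at 44, F#m ends at 47.
Beat 47 falls within F#m.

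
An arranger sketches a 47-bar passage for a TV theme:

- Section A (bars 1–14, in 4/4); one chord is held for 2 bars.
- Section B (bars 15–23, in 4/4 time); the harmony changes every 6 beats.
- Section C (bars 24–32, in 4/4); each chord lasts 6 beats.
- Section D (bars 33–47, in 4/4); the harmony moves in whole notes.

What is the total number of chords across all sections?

34 chords

A: 14·4 = 56 beats, 56/8 = 7 chords.
B: 9·4 = 36 beats, 36/6 = 6 chords.
C: 9·4 = 36 beats, 36/6 = 6 chords.
D: 15·4 = 60 beats, 60/4 = 15 chords.
Total: 7 + 6 + 6 + 15 = 34.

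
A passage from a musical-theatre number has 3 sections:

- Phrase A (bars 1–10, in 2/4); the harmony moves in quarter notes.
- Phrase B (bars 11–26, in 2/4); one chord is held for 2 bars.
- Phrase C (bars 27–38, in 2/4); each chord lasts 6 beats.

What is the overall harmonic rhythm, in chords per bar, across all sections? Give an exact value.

A: 10 × 2 = 20 beats ÷ 1 = 20 chords.
B: 16 × 2 = 32 beats ÷ 4 = 8 chords.
C: 12 × 2 = 24 beats ÷ 6 = 4 chords.
Overall: 32 chords over 38 bars → 32/38 = 16/19 chords per bar.

16/19 chords per bar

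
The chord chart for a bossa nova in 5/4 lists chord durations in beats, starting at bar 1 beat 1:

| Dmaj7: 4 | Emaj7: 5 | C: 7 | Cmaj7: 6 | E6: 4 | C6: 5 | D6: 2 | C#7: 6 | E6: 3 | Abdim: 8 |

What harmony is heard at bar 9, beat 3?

Beat 3 of bar 9 is beat (9−1)×5 + 3 = 43 overall.
Running totals: Dmaj7 ends at 4, Emaj7 ends at 9, C ends at 16, Cmaj7 ends at 22, E6 ends at 26, C6 ends at 31, D6 ends at 33, C#7 ends at 39, E6 ends at 42, Abdim ends at 50.
Beat 43 falls within Abdim.

Abdim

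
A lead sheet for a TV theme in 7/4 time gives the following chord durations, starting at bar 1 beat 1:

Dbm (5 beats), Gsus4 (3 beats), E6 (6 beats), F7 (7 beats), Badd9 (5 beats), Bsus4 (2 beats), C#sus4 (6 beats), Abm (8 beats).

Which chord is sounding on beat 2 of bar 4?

Badd9

Beat 2 of bar 4 is beat (4−1)×7 + 2 = 23 overall.
Running totals: Dbm ends at 5, Gsus4 ends at 8, E6 ends at 14, F7 ends at 21, Badd9 ends at 26.
Beat 23 falls within Badd9.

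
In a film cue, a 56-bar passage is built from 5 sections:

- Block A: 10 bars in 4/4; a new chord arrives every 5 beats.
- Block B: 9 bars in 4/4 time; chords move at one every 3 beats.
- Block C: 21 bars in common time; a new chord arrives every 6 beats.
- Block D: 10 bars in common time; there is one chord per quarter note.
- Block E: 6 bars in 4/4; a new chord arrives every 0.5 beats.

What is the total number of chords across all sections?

122 chords

A: 10 bars × 4 beats = 40 beats; 5 beats/chord → 8 chords.
B: 9 bars × 4 beats = 36 beats; 3 beats/chord → 12 chords.
C: 21 bars × 4 beats = 84 beats; 6 beats/chord → 14 chords.
D: 10 bars × 4 beats = 40 beats; 1 beat/chord → 40 chords.
E: 6 bars × 4 beats = 24 beats; 0.5 beats/chord → 48 chords.
Total: 8 + 12 + 14 + 40 + 48 = 122.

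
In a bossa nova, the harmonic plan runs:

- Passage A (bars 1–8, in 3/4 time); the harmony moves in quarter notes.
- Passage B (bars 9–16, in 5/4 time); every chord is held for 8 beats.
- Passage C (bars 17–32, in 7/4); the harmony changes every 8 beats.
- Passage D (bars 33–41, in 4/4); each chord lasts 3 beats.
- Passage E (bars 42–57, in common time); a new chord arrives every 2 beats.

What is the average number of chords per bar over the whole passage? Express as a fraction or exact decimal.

29/19 chords per bar

A: 8 bars of 3 beats is 24 beats; at 1 beat each that's 24 chords.
B: 8 bars of 5 beats is 40 beats; at 8 beats each that's 5 chords.
C: 16 bars of 7 beats is 112 beats; at 8 beats each that's 14 chords.
D: 9 bars of 4 beats is 36 beats; at 3 beats each that's 12 chords.
E: 16 bars of 4 beats is 64 beats; at 2 beats each that's 32 chords.
Overall: 87 chords over 57 bars → 87/57 = 29/19 chords per bar.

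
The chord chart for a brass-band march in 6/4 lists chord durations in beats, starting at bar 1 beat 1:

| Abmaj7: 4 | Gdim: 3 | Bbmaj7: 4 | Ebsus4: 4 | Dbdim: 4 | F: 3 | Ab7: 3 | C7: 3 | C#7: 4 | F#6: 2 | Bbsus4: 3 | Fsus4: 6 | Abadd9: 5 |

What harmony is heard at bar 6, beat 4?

Beat 4 of bar 6 is beat (6−1)×6 + 4 = 34 overall.
Running totals: Abmaj7 ends at 4, Gdim ends at 7, Bbmaj7 ends at 11, Ebsus4 ends at 15, Dbdim ends at 19, F ends at 22, Ab7 ends at 25, C7 ends at 28, C#7 ends at 32, F#6 ends at 34.
Beat 34 falls within F#6.

F#6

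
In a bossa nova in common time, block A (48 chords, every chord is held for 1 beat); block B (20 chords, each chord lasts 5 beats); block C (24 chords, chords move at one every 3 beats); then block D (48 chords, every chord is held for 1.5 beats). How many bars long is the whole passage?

73 bars

A: 48 × 1 = 48 beats = 12 bars.
B: 20 × 5 = 100 beats = 25 bars.
C: 24 × 3 = 72 beats = 18 bars.
D: 48 × 1.5 = 72 beats = 18 bars.
Total: 12 + 25 + 18 + 18 = 73 bars.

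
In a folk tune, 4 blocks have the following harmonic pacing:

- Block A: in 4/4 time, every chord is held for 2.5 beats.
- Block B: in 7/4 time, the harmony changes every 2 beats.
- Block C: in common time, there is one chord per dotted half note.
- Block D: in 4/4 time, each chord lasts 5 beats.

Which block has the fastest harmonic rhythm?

Block B

A: each chord is 2.5 beats in 4/4, so 1.6 per bar.
B: each chord is 2 beats in 7/4, so 3.5 per bar.
C: each chord is 3 beats in 4/4, so 4/3 per bar.
D: each chord is 5 beats in 4/4, so 0.8 per bar.
Fastest is B at 3.5 chords/bar.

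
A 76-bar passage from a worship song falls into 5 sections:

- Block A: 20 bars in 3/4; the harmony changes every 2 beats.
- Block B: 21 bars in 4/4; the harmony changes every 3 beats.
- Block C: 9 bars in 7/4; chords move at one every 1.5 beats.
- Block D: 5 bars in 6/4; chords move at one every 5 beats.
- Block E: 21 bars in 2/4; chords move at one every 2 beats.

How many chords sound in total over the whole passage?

127 chords

A has 60 beats and chords last 2 each, so 30 chords.
B has 84 beats and chords last 3 each, so 28 chords.
C has 63 beats and chords last 1.5 each, so 42 chords.
D has 30 beats and chords last 5 each, so 6 chords.
E has 42 beats and chords last 2 each, so 21 chords.
Total: 30 + 28 + 42 + 6 + 21 = 127.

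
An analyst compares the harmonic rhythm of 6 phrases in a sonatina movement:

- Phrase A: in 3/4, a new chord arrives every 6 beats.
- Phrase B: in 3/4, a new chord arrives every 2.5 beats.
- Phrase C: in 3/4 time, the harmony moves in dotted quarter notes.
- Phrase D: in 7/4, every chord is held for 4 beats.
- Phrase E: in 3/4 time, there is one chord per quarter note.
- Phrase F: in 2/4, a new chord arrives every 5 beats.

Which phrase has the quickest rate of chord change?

A: each chord is 6 beats in 3/4, so 0.5 per bar.
B: each chord is 2.5 beats in 3/4, so 1.2 per bar.
C: each chord is 1.5 beats in 3/4, so 2 per bar.
D: each chord is 4 beats in 7/4, so 1.75 per bar.
E: each chord is 1 beat in 3/4, so 3 per bar.
F: each chord is 5 beats in 2/4, so 0.4 per bar.
Fastest is E at 3 chords/bar.

Phrase E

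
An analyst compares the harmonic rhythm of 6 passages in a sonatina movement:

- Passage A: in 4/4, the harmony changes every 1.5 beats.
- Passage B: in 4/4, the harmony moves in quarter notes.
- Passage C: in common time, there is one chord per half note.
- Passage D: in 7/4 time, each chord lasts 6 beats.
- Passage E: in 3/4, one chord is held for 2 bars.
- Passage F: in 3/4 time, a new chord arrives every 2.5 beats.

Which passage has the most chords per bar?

Passage B

A: each chord is 1.5 beats in 4/4, so 8/3 per bar.
B: each chord is 1 beat in 4/4, so 4 per bar.
C: each chord is 2 beats in 4/4, so 2 per bar.
D: each chord is 6 beats in 7/4, so 7/6 per bar.
E: each chord is 6 beats in 3/4, so 0.5 per bar.
F: each chord is 2.5 beats in 3/4, so 1.2 per bar.
Fastest is B at 4 chords/bar.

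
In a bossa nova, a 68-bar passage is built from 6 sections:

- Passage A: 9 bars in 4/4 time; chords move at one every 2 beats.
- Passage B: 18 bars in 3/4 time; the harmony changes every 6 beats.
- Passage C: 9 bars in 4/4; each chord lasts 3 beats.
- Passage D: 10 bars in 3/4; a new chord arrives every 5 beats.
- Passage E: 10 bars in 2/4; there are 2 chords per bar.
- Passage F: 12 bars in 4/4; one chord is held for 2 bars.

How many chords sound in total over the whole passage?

71 chords

A: 9 bars × 4 beats = 36 beats; 2 beats/chord → 18 chords.
B: 18 bars × 3 beats = 54 beats; 6 beats/chord → 9 chords.
C: 9 bars × 4 beats = 36 beats; 3 beats/chord → 12 chords.
D: 10 bars × 3 beats = 30 beats; 5 beats/chord → 6 chords.
E: 10 bars × 2 beats = 20 beats; 1 beat/chord → 20 chords.
F: 12 bars × 4 beats = 48 beats; 8 beats/chord → 6 chords.
Total: 18 + 9 + 12 + 6 + 20 + 6 = 71.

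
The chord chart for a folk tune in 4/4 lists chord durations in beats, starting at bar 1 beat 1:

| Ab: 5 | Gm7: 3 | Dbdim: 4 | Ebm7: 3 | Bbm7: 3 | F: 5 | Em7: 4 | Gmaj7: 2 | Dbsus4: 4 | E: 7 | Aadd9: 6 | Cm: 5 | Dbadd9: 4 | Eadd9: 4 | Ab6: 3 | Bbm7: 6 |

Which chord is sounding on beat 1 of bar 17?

Bbm7

Beat 1 of bar 17 is beat (17−1)×4 + 1 = 65 overall.
Running totals: Ab ends at 5, Gm7 ends at 8, Dbdim ends at 12, Ebm7 ends at 15, Bbm7 ends at 18, F ends at 23, Em7 ends at 27, Gmaj7 ends at 29, Dbsus4 ends at 33, E ends at 40, Aadd9 ends at 46, Cm ends at 51, Dbadd9 ends at 55, Eadd9 ends at 59, Ab6 ends at 62, Bbm7 ends at 68.
Beat 65 falls within Bbm7.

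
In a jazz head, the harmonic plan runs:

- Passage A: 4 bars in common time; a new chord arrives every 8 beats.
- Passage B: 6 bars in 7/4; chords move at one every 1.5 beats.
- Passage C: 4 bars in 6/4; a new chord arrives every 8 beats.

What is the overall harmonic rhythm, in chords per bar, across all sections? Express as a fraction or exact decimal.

A: 4 × 4 = 16 beats ÷ 8 = 2 chords.
B: 6 × 7 = 42 beats ÷ 1.5 = 28 chords.
C: 4 × 6 = 24 beats ÷ 8 = 3 chords.
Overall: 33 chords over 14 bars → 33/14 = 33/14 chords per bar.

33/14 chords per bar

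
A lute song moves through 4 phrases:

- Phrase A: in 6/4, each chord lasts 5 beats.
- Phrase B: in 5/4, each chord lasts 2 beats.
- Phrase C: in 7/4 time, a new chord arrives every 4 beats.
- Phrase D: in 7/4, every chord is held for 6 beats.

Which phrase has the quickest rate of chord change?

A: 6/5 = 1.2 chords/bar.
B: 5/2 = 2.5 chords/bar.
C: 7/4 = 1.75 chords/bar.
D: 7/6 = 7/6 chords/bar.
Fastest is B at 2.5 chords/bar.

Phrase B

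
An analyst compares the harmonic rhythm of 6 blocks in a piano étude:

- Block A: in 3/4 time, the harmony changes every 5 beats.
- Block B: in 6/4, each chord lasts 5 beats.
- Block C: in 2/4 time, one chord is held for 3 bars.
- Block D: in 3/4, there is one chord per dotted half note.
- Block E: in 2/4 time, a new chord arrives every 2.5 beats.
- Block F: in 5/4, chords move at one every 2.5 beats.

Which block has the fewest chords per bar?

A: 3 beats/bar ÷ 5 beats/chord = 0.6 chords/bar.
B: 6 beats/bar ÷ 5 beats/chord = 1.2 chords/bar.
C: 2 beats/bar ÷ 6 beats/chord = 1/3 chords/bar.
D: 3 beats/bar ÷ 3 beats/chord = 1 chord/bar.
E: 2 beats/bar ÷ 2.5 beats/chord = 0.8 chords/bar.
F: 5 beats/bar ÷ 2.5 beats/chord = 2 chords/bar.
Slowest is C at 1/3 chords/bar.

Block C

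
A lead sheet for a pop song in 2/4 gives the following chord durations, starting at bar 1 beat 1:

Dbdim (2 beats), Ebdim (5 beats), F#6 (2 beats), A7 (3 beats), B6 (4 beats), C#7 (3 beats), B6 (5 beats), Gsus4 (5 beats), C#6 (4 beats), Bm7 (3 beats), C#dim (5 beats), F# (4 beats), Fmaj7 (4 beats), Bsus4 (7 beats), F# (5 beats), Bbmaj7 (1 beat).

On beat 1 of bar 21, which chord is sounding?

C#dim

Beat 1 of bar 21 is beat (21−1)×2 + 1 = 41 overall.
Running totals: Dbdim ends at 2, Ebdim ends at 7, F#6 ends at 9, A7 ends at 12, B6 ends at 16, C#7 ends at 19, B6 ends at 24, Gsus4 ends at 29, C#6 ends at 33, Bm7 ends at 36, C#dim ends at 41.
Beat 41 falls within C#dim.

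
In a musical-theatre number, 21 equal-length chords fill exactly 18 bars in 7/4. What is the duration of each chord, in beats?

6 beats

18 bars × 7 beats/bar = 126 beats total.
126 beats ÷ 21 chords = 6 beats per chord.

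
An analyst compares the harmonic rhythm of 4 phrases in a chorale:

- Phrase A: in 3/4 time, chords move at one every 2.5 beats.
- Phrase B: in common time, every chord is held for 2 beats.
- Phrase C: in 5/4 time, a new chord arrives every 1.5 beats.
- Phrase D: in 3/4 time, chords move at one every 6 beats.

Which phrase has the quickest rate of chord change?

A: each chord is 2.5 beats in 3/4, so 1.2 per bar.
B: each chord is 2 beats in 4/4, so 2 per bar.
C: each chord is 1.5 beats in 5/4, so 10/3 per bar.
D: each chord is 6 beats in 3/4, so 0.5 per bar.
Fastest is C at 10/3 chords/bar.

Phrase C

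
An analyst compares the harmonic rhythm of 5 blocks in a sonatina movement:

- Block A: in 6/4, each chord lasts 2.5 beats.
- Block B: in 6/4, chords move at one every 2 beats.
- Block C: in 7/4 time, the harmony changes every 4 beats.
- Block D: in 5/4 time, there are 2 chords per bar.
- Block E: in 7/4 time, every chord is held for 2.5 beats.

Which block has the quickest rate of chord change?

A: 6/2.5 = 2.4 chords/bar.
B: 6/2 = 3 chords/bar.
C: 7/4 = 1.75 chords/bar.
D: 5/2.5 = 2 chords/bar.
E: 7/2.5 = 2.8 chords/bar.
Fastest is B at 3 chords/bar.

Block B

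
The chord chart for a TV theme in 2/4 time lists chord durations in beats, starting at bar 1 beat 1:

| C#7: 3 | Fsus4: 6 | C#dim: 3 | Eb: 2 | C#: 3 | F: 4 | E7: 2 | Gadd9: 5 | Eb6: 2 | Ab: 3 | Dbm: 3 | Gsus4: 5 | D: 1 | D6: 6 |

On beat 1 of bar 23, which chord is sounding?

D6

Beat 1 of bar 23 is beat (23−1)×2 + 1 = 45 overall.
Running totals: C#7 ends at 3, Fsus4 ends at 9, C#dim ends at 12, Eb ends at 14, C# ends at 17, F ends at 21, E7 ends at 23, Gadd9 ends at 28, Eb6 ends at 30, Ab ends at 33, Dbm ends at 36, Gsus4 ends at 41, D ends at 42, D6 ends at 48.
Beat 45 falls within D6.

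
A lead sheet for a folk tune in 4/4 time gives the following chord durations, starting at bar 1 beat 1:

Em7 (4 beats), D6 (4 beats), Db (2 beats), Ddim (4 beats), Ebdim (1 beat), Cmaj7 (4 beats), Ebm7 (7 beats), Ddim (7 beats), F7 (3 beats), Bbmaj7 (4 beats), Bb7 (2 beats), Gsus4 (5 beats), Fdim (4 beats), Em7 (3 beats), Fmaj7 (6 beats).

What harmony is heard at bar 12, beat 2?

Beat 2 of bar 12 is beat (12−1)×4 + 2 = 46 overall.
Running totals: Em7 ends at 4, D6 ends at 8, Db ends at 10, Ddim ends at 14, Ebdim ends at 15, Cmaj7 ends at 19, Ebm7 ends at 26, Ddim ends at 33, F7 ends at 36, Bbmaj7 ends at 40, Bb7 ends at 42, Gsus4 ends at 47.
Beat 46 falls within Gsus4.

Gsus4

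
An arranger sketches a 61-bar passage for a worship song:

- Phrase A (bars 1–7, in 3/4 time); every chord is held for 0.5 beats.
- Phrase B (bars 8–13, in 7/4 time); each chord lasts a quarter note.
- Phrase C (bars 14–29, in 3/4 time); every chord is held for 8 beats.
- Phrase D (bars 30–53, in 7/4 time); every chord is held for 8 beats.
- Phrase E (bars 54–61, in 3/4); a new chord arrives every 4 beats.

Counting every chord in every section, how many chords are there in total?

117 chords

A: 7 bars × 3 beats = 21 beats; 0.5 beats/chord → 42 chords.
B: 6 bars × 7 beats = 42 beats; 1 beat/chord → 42 chords.
C: 16 bars × 3 beats = 48 beats; 8 beats/chord → 6 chords.
D: 24 bars × 7 beats = 168 beats; 8 beats/chord → 21 chords.
E: 8 bars × 3 beats = 24 beats; 4 beats/chord → 6 chords.
Total: 42 + 42 + 6 + 21 + 6 = 117.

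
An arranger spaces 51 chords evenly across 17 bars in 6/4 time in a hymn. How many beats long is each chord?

17 bars × 6 beats/bar = 102 beats total.
102 beats ÷ 51 chords = 2 beats per chord.
(That is a half note.)

2 beats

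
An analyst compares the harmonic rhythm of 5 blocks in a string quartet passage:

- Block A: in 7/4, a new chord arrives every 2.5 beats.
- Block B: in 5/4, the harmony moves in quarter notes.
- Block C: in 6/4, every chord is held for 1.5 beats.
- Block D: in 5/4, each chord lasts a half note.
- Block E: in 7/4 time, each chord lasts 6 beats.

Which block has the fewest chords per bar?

A: 7/2.5 = 2.8 chords/bar.
B: 5/1 = 5 chords/bar.
C: 6/1.5 = 4 chords/bar.
D: 5/2 = 2.5 chords/bar.
E: 7/6 = 7/6 chords/bar.
Slowest is E at 7/6 chords/bar.

Block E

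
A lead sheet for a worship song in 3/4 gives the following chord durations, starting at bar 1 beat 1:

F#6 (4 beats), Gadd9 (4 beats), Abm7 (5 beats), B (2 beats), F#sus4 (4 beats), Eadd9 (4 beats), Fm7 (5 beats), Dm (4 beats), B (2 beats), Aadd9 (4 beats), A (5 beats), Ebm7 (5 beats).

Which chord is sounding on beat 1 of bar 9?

Fm7

Beat 1 of bar 9 is beat (9−1)×3 + 1 = 25 overall.
Running totals: F#6 ends at 4, Gadd9 ends at 8, Abm7 ends at 13, B ends at 15, F#sus4 ends at 19, Eadd9 ends at 23, Fm7 ends at 28.
Beat 25 falls within Fm7.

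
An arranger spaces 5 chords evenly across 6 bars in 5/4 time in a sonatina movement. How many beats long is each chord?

6 beats

6 bars × 5 beats/bar = 30 beats total.
30 beats ÷ 5 chords = 6 beats per chord.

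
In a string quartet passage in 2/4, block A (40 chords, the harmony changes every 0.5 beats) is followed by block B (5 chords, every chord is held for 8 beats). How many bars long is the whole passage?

30 bars

A: 40 × 0.5 = 20 beats = 10 bars.
B: 5 × 8 = 40 beats = 20 bars.
Total: 10 + 20 = 30 bars.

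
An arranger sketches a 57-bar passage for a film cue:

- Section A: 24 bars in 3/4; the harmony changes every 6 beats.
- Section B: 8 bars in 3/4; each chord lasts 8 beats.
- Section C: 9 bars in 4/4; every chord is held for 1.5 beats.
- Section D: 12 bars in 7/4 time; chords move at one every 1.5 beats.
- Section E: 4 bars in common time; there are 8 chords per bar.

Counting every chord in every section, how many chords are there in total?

127 chords

A has 72 beats and chords last 6 each, so 12 chords.
B has 24 beats and chords last 8 each, so 3 chords.
C has 36 beats and chords last 1.5 each, so 24 chords.
D has 84 beats and chords last 1.5 each, so 56 chords.
E has 16 beats and chords last 0.5 each, so 32 chords.
Total: 12 + 3 + 24 + 56 + 32 = 127.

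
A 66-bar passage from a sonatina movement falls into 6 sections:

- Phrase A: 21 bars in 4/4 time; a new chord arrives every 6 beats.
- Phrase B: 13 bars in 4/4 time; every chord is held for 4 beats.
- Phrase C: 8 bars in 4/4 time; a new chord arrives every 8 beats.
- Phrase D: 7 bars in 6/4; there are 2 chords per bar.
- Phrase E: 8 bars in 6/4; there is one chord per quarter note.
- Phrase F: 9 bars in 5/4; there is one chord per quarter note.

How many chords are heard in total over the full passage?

138 chords

A: 21 bars × 4 beats = 84 beats; 6 beats/chord → 14 chords.
B: 13 bars × 4 beats = 52 beats; 4 beats/chord → 13 chords.
C: 8 bars × 4 beats = 32 beats; 8 beats/chord → 4 chords.
D: 7 bars × 6 beats = 42 beats; 3 beats/chord → 14 chords.
E: 8 bars × 6 beats = 48 beats; 1 beat/chord → 48 chords.
F: 9 bars × 5 beats = 45 beats; 1 beat/chord → 45 chords.
Total: 14 + 13 + 4 + 14 + 48 + 45 = 138.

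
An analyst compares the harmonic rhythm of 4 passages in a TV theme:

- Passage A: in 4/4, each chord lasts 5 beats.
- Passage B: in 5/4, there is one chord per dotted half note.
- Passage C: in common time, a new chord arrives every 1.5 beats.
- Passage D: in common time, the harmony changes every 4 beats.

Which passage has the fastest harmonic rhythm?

Passage C

A: 4/5 = 0.8 chords/bar.
B: 5/3 = 5/3 chords/bar.
C: 4/1.5 = 8/3 chords/bar.
D: 4/4 = 1 chord/bar.
Fastest is C at 8/3 chords/bar.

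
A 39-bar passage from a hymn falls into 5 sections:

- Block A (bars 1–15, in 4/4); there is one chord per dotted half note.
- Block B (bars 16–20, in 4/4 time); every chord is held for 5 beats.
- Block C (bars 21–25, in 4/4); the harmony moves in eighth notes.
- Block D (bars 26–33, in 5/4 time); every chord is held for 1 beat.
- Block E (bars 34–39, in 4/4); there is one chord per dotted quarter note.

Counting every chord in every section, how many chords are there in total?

A: 15 bars × 4 beats = 60 beats; 3 beats/chord → 20 chords.
B: 5 bars × 4 beats = 20 beats; 5 beats/chord → 4 chords.
C: 5 bars × 4 beats = 20 beats; 0.5 beats/chord → 40 chords.
D: 8 bars × 5 beats = 40 beats; 1 beat/chord → 40 chords.
E: 6 bars × 4 beats = 24 beats; 1.5 beats/chord → 16 chords.
Total: 20 + 4 + 40 + 40 + 16 = 120.

120 chords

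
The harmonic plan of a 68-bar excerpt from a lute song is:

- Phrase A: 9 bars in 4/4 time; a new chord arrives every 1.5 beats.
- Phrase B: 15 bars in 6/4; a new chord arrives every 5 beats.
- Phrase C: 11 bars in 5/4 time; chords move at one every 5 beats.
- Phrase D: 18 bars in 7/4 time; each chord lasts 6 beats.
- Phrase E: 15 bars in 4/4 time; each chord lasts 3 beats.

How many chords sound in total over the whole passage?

A: 9 bars × 4 beats = 36 beats; 1.5 beats/chord → 24 chords.
B: 15 bars × 6 beats = 90 beats; 5 beats/chord → 18 chords.
C: 11 bars × 5 beats = 55 beats; 5 beats/chord → 11 chords.
D: 18 bars × 7 beats = 126 beats; 6 beats/chord → 21 chords.
E: 15 bars × 4 beats = 60 beats; 3 beats/chord → 20 chords.
Total: 24 + 18 + 11 + 21 + 20 = 94.

94 chords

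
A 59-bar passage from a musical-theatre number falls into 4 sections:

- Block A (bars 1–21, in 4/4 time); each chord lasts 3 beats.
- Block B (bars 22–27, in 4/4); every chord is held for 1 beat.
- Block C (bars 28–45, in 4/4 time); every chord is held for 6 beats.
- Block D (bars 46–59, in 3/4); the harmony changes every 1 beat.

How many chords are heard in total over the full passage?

106 chords

A: 21 bars × 4 beats = 84 beats; 3 beats/chord → 28 chords.
B: 6 bars × 4 beats = 24 beats; 1 beat/chord → 24 chords.
C: 18 bars × 4 beats = 72 beats; 6 beats/chord → 12 chords.
D: 14 bars × 3 beats = 42 beats; 1 beat/chord → 42 chords.
Total: 28 + 24 + 12 + 42 = 106.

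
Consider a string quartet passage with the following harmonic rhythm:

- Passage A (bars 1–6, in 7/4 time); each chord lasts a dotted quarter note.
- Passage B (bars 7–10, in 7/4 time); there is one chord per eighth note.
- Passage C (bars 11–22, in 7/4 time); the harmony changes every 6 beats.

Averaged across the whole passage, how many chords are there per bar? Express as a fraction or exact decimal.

49/11 chords per bar

A: 6 × 7 = 42 beats ÷ 1.5 = 28 chords.
B: 4 × 7 = 28 beats ÷ 0.5 = 56 chords.
C: 12 × 7 = 84 beats ÷ 6 = 14 chords.
Overall: 98 chords over 22 bars → 98/22 = 49/11 chords per bar.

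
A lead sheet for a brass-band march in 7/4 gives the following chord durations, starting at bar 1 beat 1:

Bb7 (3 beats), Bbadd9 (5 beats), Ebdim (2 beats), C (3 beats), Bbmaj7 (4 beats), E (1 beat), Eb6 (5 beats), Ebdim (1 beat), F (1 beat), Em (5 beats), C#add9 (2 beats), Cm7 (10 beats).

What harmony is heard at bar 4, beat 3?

Ebdim

Beat 3 of bar 4 is beat (4−1)×7 + 3 = 24 overall.
Running totals: Bb7 ends at 3, Bbadd9 ends at 8, Ebdim ends at 10, C ends at 13, Bbmaj7 ends at 17, E ends at 18, Eb6 ends at 23, Ebdim ends at 24.
Beat 24 falls within Ebdim.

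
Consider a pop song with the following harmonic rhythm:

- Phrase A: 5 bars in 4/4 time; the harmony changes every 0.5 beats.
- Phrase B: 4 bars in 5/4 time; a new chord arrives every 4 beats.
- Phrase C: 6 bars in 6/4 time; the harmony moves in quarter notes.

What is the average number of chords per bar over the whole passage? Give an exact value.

A: 5 × 4 = 20 beats ÷ 0.5 = 40 chords.
B: 4 × 5 = 20 beats ÷ 4 = 5 chords.
C: 6 × 6 = 36 beats ÷ 1 = 36 chords.
Overall: 81 chords over 15 bars → 81/15 = 5.4 chords per bar.

5.4 chords per bar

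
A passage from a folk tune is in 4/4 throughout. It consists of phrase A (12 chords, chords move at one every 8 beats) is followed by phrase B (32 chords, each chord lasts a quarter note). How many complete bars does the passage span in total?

32 bars

A: 12 × 8 = 96 beats = 24 bars.
B: 32 × 1 = 32 beats = 8 bars.
Total: 24 + 8 = 32 bars.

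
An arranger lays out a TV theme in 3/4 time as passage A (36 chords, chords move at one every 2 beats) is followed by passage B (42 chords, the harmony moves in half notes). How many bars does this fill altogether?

52 bars

A: 36 × 2 = 72 beats = 24 bars.
B: 42 × 2 = 84 beats = 28 bars.
Total: 24 + 28 = 52 bars.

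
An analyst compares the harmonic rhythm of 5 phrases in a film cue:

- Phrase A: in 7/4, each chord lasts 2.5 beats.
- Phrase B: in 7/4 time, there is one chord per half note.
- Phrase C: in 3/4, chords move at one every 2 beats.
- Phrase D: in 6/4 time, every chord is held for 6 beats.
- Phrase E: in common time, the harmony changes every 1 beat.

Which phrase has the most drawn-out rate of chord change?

A: each chord is 2.5 beats in 7/4, so 2.8 per bar.
B: each chord is 2 beats in 7/4, so 3.5 per bar.
C: each chord is 2 beats in 3/4, so 1.5 per bar.
D: each chord is 6 beats in 6/4, so 1 per bar.
E: each chord is 1 beat in 4/4, so 4 per bar.
Slowest is D at 1 chords/bar.

Phrase D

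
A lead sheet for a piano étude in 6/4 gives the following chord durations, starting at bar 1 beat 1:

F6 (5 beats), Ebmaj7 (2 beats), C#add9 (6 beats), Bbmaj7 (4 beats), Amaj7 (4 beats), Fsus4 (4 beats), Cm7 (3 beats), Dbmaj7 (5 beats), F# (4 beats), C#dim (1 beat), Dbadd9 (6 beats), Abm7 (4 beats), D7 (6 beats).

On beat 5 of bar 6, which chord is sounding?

F#

Beat 5 of bar 6 is beat (6−1)×6 + 5 = 35 overall.
Running totals: F6 ends at 5, Ebmaj7 ends at 7, C#add9 ends at 13, Bbmaj7 ends at 17, Amaj7 ends at 21, Fsus4 ends at 25, Cm7 ends at 28, Dbmaj7 ends at 33, F# ends at 37.
Beat 35 falls within F#.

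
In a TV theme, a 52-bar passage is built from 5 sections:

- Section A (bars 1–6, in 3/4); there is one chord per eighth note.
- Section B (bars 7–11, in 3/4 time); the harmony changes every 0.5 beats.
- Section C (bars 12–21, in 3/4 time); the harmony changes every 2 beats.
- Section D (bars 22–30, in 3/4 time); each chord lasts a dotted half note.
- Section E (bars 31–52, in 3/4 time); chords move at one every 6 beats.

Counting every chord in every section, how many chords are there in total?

A: 6·3 = 18 beats, 18/0.5 = 36 chords.
B: 5·3 = 15 beats, 15/0.5 = 30 chords.
C: 10·3 = 30 beats, 30/2 = 15 chords.
D: 9·3 = 27 beats, 27/3 = 9 chords.
E: 22·3 = 66 beats, 66/6 = 11 chords.
Total: 36 + 30 + 15 + 9 + 11 = 101.

101 chords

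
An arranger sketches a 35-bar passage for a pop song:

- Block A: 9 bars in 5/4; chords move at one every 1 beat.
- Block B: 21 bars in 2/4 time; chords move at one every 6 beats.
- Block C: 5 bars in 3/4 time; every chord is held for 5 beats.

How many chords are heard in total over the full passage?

55 chords

A: 9 bars × 5 beats = 45 beats; 1 beat/chord → 45 chords.
B: 21 bars × 2 beats = 42 beats; 6 beats/chord → 7 chords.
C: 5 bars × 3 beats = 15 beats; 5 beats/chord → 3 chords.
Total: 45 + 7 + 3 = 55.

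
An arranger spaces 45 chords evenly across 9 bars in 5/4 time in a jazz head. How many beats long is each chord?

9 bars × 5 beats/bar = 45 beats total.
45 beats ÷ 45 chords = 1 beats per chord.
(That is a quarter note.)

1 beat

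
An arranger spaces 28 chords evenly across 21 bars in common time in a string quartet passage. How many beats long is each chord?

21 bars × 4 beats/bar = 84 beats total.
84 beats ÷ 28 chords = 3 beats per chord.
(That is a dotted half note.)

3 beats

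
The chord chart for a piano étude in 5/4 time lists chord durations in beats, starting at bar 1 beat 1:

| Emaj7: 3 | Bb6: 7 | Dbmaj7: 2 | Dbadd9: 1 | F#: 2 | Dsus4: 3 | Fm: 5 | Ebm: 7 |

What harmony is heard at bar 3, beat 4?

F#

Beat 4 of bar 3 is beat (3−1)×5 + 4 = 14 overall.
Running totals: Emaj7 ends at 3, Bb6 ends at 10, Dbmaj7 ends at 12, Dbadd9 ends at 13, F# ends at 15.
Beat 14 falls within F#.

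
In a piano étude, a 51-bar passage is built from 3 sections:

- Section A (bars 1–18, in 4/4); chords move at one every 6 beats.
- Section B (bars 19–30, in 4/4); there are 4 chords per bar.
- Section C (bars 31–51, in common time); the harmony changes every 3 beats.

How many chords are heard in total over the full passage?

A has 72 beats and chords last 6 each, so 12 chords.
B has 48 beats and chords last 1 each, so 48 chords.
C has 84 beats and chords last 3 each, so 28 chords.
Total: 12 + 48 + 28 = 88.

88 chords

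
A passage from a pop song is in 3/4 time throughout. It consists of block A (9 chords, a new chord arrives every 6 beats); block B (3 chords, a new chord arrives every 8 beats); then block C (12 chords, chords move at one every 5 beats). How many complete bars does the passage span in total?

A: 9 × 6 = 54 beats = 18 bars.
B: 3 × 8 = 24 beats = 8 bars.
C: 12 × 5 = 60 beats = 20 bars.
Total: 18 + 8 + 20 = 46 bars.

46 bars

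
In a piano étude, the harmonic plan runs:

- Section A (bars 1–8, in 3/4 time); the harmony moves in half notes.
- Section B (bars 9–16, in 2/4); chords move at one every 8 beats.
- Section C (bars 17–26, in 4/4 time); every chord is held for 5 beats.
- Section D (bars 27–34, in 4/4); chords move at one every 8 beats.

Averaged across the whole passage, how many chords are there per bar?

13/17 chords per bar

A: 8 bars of 3 beats is 24 beats; at 2 beats each that's 12 chords.
B: 8 bars of 2 beats is 16 beats; at 8 beats each that's 2 chords.
C: 10 bars of 4 beats is 40 beats; at 5 beats each that's 8 chords.
D: 8 bars of 4 beats is 32 beats; at 8 beats each that's 4 chords.
Overall: 26 chords over 34 bars → 26/34 = 13/17 chords per bar.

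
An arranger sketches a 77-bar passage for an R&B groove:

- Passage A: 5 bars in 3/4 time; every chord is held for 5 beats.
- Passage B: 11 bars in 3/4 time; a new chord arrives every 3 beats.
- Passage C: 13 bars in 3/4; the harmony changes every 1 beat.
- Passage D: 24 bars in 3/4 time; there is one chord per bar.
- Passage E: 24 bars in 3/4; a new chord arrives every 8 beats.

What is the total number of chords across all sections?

86 chords

A has 15 beats and chords last 5 each, so 3 chords.
B has 33 beats and chords last 3 each, so 11 chords.
C has 39 beats and chords last 1 each, so 39 chords.
D has 72 beats and chords last 3 each, so 24 chords.
E has 72 beats and chords last 8 each, so 9 chords.
Total: 3 + 11 + 39 + 24 + 9 = 86.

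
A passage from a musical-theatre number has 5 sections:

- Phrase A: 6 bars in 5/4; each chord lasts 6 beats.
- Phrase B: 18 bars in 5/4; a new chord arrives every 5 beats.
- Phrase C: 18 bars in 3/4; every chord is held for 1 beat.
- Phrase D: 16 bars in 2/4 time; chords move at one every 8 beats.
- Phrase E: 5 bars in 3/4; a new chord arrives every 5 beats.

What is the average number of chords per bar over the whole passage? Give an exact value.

A: 6 bars of 5 beats is 30 beats; at 6 beats each that's 5 chords.
B: 18 bars of 5 beats is 90 beats; at 5 beats each that's 18 chords.
C: 18 bars of 3 beats is 54 beats; at 1 beat each that's 54 chords.
D: 16 bars of 2 beats is 32 beats; at 8 beats each that's 4 chords.
E: 5 bars of 3 beats is 15 beats; at 5 beats each that's 3 chords.
Overall: 84 chords over 63 bars → 84/63 = 4/3 chords per bar.

4/3 chords per bar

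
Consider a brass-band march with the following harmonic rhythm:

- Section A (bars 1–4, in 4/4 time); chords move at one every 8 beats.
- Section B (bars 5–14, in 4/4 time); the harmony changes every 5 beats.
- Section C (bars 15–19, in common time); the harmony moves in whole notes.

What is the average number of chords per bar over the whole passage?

A: 4 bars of 4 beats is 16 beats; at 8 beats each that's 2 chords.
B: 10 bars of 4 beats is 40 beats; at 5 beats each that's 8 chords.
C: 5 bars of 4 beats is 20 beats; at 4 beats each that's 5 chords.
Overall: 15 chords over 19 bars → 15/19 = 15/19 chords per bar.

15/19 chords per bar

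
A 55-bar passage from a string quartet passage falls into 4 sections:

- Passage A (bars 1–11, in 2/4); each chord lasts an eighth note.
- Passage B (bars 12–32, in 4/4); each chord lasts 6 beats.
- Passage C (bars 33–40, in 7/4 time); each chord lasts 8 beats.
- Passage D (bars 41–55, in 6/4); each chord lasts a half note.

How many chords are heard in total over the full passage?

110 chords

A: 11 bars × 2 beats = 22 beats; 0.5 beats/chord → 44 chords.
B: 21 bars × 4 beats = 84 beats; 6 beats/chord → 14 chords.
C: 8 bars × 7 beats = 56 beats; 8 beats/chord → 7 chords.
D: 15 bars × 6 beats = 90 beats; 2 beats/chord → 45 chords.
Total: 44 + 14 + 7 + 45 = 110.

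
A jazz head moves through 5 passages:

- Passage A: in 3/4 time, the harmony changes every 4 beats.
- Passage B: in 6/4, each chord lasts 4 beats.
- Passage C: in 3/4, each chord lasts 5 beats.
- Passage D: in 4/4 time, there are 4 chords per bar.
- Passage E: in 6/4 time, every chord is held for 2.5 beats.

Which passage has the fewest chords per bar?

Passage C

A: 3 beats/bar ÷ 4 beats/chord = 0.75 chords/bar.
B: 6 beats/bar ÷ 4 beats/chord = 1.5 chords/bar.
C: 3 beats/bar ÷ 5 beats/chord = 0.6 chords/bar.
D: 4 beats/bar ÷ 1 beat/chord = 4 chords/bar.
E: 6 beats/bar ÷ 2.5 beats/chord = 2.4 chords/bar.
Slowest is C at 0.6 chords/bar.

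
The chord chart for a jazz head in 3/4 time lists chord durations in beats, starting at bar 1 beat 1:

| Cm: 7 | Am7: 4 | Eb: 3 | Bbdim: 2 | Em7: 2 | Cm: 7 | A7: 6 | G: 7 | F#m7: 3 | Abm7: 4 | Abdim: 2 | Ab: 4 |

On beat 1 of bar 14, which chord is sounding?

F#m7

Beat 1 of bar 14 is beat (14−1)×3 + 1 = 40 overall.
Running totals: Cm ends at 7, Am7 ends at 11, Eb ends at 14, Bbdim ends at 16, Em7 ends at 18, Cm ends at 25, A7 ends at 31, G ends at 38, F#m7 ends at 41.
Beat 40 falls within F#m7.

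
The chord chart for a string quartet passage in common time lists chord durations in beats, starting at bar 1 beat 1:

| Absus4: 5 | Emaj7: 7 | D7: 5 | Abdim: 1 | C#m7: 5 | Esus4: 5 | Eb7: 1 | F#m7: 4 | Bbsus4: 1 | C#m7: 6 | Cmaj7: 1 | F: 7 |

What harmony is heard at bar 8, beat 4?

Beat 4 of bar 8 is beat (8−1)×4 + 4 = 32 overall.
Running totals: Absus4 ends at 5, Emaj7 ends at 12, D7 ends at 17, Abdim ends at 18, C#m7 ends at 23, Esus4 ends at 28, Eb7 ends at 29, F#m7 ends at 33.
Beat 32 falls within F#m7.

F#m7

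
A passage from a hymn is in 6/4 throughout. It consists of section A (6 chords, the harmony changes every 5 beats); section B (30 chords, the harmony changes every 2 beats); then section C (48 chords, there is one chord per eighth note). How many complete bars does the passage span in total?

A: 6 × 5 = 30 beats = 5 bars.
B: 30 × 2 = 60 beats = 10 bars.
C: 48 × 0.5 = 24 beats = 4 bars.
Total: 5 + 10 + 4 = 19 bars.

19 bars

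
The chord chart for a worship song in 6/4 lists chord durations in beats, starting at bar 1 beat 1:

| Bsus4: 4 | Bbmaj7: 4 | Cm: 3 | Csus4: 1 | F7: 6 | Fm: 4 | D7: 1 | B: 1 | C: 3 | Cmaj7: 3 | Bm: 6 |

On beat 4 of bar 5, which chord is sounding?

Cmaj7

Beat 4 of bar 5 is beat (5−1)×6 + 4 = 28 overall.
Running totals: Bsus4 ends at 4, Bbmaj7 ends at 8, Cm ends at 11, Csus4 ends at 12, F7 ends at 18, Fm ends at 22, D7 ends at 23, B ends at 24, C ends at 27, Cmaj7 ends at 30.
Beat 28 falls within Cmaj7.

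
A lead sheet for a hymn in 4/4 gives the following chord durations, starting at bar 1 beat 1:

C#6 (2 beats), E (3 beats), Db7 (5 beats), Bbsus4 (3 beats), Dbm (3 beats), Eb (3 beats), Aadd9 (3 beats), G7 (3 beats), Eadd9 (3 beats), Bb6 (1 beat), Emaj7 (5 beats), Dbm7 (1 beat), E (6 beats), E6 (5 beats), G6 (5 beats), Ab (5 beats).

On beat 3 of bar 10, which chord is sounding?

E

Beat 3 of bar 10 is beat (10−1)×4 + 3 = 39 overall.
Running totals: C#6 ends at 2, E ends at 5, Db7 ends at 10, Bbsus4 ends at 13, Dbm ends at 16, Eb ends at 19, Aadd9 ends at 22, G7 ends at 25, Eadd9 ends at 28, Bb6 ends at 29, Emaj7 ends at 34, Dbm7 ends at 35, E ends at 41.
Beat 39 falls within E.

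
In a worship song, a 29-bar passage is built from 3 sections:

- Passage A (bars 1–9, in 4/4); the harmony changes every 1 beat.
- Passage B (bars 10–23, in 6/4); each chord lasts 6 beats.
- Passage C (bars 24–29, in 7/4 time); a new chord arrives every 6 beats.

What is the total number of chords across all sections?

A has 36 beats and chords last 1 each, so 36 chords.
B has 84 beats and chords last 6 each, so 14 chords.
C has 42 beats and chords last 6 each, so 7 chords.
Total: 36 + 14 + 7 = 57.

57 chords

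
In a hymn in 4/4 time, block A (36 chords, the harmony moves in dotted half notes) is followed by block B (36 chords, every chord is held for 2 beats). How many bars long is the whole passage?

45 bars

A: 36 × 3 = 108 beats = 27 bars.
B: 36 × 2 = 72 beats = 18 bars.
Total: 27 + 18 = 45 bars.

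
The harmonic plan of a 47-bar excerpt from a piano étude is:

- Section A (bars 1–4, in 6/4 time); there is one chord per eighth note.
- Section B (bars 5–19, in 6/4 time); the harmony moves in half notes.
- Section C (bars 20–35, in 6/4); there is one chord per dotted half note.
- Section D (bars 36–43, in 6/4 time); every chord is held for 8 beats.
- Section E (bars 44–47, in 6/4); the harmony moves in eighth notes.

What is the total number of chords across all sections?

179 chords

A: 4 bars × 6 beats = 24 beats; 0.5 beats/chord → 48 chords.
B: 15 bars × 6 beats = 90 beats; 2 beats/chord → 45 chords.
C: 16 bars × 6 beats = 96 beats; 3 beats/chord → 32 chords.
D: 8 bars × 6 beats = 48 beats; 8 beats/chord → 6 chords.
E: 4 bars × 6 beats = 24 beats; 0.5 beats/chord → 48 chords.
Total: 48 + 45 + 32 + 6 + 48 = 179.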